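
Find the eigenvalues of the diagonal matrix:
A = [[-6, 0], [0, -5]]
λ₁ = -6, λ₂ = -5

The characteristic polynomial of A is det(A - λI) = (-6 - λ)(-5 - λ) = 0.
The roots are λ = -6 and λ = -5, so the eigenvalues are the diagonal entries.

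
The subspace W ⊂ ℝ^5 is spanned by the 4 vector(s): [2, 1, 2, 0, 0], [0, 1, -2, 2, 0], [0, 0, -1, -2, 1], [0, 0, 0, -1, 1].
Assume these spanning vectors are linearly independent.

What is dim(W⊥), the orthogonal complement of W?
dim(W⊥) = 1

For any subspace W of ℝ^n, dim(W) + dim(W⊥) = n (the whole-space dimension).
Here the given 4 vectors are linearly independent, so dim(W) = 4.
Thus dim(W⊥) = n - dim(W) = 5 - 4 = 1.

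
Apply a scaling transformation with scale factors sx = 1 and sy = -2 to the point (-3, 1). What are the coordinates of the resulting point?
(-3, -2)

Scaling matrix:
[[1, 0], [0, -2]]
Result: (-3 × 1, 1 × -2) = (-3, -2)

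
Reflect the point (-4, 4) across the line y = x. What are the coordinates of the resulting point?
(4, -4)

Reflection across line y = x: (-4, 4) → (4, -4)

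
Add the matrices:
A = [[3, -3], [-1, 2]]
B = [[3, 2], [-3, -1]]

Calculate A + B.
[[6, -1], [-4, 1]]

Add corresponding elements:
(3)+(3)=6
(-3)+(2)=-1
(-1)+(-3)=-4
(2)+(-1)=1
A + B = [[6, -1], [-4, 1]]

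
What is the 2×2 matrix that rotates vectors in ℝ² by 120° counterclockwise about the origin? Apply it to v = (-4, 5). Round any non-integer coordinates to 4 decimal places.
R = [[-1/2, -√3/2], [√3/2, -1/2]]; R·v = (-2.3301, -5.9641)

A counterclockwise rotation by angle θ in ℝ² has matrix R(θ) = [[cos θ, -sin θ], [sin θ, cos θ]].
For θ = 120°: cos θ = -1/2, sin θ = √3/2.
R(120°) = [[-1/2, -√3/2], [√3/2, -1/2]].
R·v = [-1/2·-4 + (-√3/2)·5, √3/2·-4 + -1/2·5] = (-2.3301, -5.9641).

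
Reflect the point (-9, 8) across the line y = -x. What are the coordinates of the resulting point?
(-8, 9)

Reflection across line y = -x: (-9, 8) → (-8, 9)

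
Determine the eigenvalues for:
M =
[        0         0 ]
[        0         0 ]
λ = 0, 0

Solve det(M - λI) = 0. For a 2×2 matrix the characteristic equation is λ² - (trace)λ + det = 0.
trace(M) = a + d = 0 + 0 = 0.
det(M) = a*d - b*c = (0)*(0) - (0)*(0) = 0 - 0 = 0.
Characteristic equation: λ² - (0)λ + (0) = 0.
Discriminant = (0)² - 4*(0) = 0 - 0 = 0.
λ = (0 ± √0) / 2 = (0 ± 0) / 2 = 0, 0.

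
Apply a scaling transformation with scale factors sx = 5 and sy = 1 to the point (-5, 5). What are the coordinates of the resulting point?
(-25, 5)

Scaling matrix:
[[5, 0], [0, 1]]
Result: (-5 × 5, 5 × 1) = (-25, 5)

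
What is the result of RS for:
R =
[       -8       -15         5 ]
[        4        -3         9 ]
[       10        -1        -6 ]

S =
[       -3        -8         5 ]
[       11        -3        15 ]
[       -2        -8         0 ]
RS =
[     -151        69      -265 ]
[      -63       -95       -25 ]
[      -29       -29        35 ]

Matrix multiplication: (RS)[i][j] = sum over k of R[i][k] * S[k][j].
  (RS)[0][0] = (-8)*(-3) + (-15)*(11) + (5)*(-2) = -151
  (RS)[0][1] = (-8)*(-8) + (-15)*(-3) + (5)*(-8) = 69
  (RS)[0][2] = (-8)*(5) + (-15)*(15) + (5)*(0) = -265
  (RS)[1][0] = (4)*(-3) + (-3)*(11) + (9)*(-2) = -63
  (RS)[1][1] = (4)*(-8) + (-3)*(-3) + (9)*(-8) = -95
  (RS)[1][2] = (4)*(5) + (-3)*(15) + (9)*(0) = -25
  (RS)[2][0] = (10)*(-3) + (-1)*(11) + (-6)*(-2) = -29
  (RS)[2][1] = (10)*(-8) + (-1)*(-3) + (-6)*(-8) = -29
  (RS)[2][2] = (10)*(5) + (-1)*(15) + (-6)*(0) = 35
RS =
[     -151        69      -265 ]
[      -63       -95       -25 ]
[      -29       -29        35 ]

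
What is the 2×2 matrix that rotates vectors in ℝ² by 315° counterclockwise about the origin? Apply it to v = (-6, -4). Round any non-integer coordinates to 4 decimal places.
R = [[√2/2, √2/2], [-√2/2, √2/2]]; R·v = (-7.0711, 1.4142)

A counterclockwise rotation by angle θ in ℝ² has matrix R(θ) = [[cos θ, -sin θ], [sin θ, cos θ]].
For θ = 315°: cos θ = √2/2, sin θ = -√2/2.
R(315°) = [[√2/2, √2/2], [-√2/2, √2/2]].
R·v = [√2/2·-6 + (√2/2)·-4, -√2/2·-6 + √2/2·-4] = (-7.0711, 1.4142).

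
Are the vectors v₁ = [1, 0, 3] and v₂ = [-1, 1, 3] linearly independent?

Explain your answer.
Yes, linearly independent

Two vectors are linearly dependent iff one is a scalar multiple of the other.
No single scalar k satisfies v₂ = k·v₁ (the ratios of corresponding entries disagree), so v₁ and v₂ are linearly independent.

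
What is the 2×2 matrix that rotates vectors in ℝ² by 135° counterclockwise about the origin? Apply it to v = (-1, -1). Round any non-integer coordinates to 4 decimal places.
R = [[-√2/2, -√2/2], [√2/2, -√2/2]]; R·v = (1.4142, 0.0000)

A counterclockwise rotation by angle θ in ℝ² has matrix R(θ) = [[cos θ, -sin θ], [sin θ, cos θ]].
For θ = 135°: cos θ = -√2/2, sin θ = √2/2.
R(135°) = [[-√2/2, -√2/2], [√2/2, -√2/2]].
R·v = [-√2/2·-1 + (-√2/2)·-1, √2/2·-1 + -√2/2·-1] = (1.4142, 0.0000).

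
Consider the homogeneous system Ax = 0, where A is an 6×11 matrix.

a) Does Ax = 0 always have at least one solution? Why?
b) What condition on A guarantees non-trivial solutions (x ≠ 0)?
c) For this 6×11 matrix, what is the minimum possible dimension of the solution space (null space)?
a) Yes, x = 0 is always a solution. b) When A has linearly dependent columns (rank < n). c) Minimum nullity = 5.

a) x = 0 satisfies A·0 = 0, so the zero vector is always a solution.
b) Non-trivial solutions exist iff the columns of A are linearly dependent, equivalently rank(A) < n (the number of columns).
c) By rank-nullity, rank(A) + nullity(A) = n = 11. Since A has only 6 rows, rank(A) ≤ 6, so nullity(A) ≥ 11 - 6 = 5.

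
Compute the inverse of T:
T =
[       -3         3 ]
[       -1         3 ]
det(T) = -6
T⁻¹ =
[     -1/2       1/2 ]
[     -1/6       1/2 ]

For a 2×2 matrix T = [[a, b], [c, d]] with det(T) ≠ 0, T⁻¹ = (1/det(T)) * [[d, -b], [-c, a]].
det(T) = (-3)*(3) - (3)*(-1) = -9 + 3 = -6.
T⁻¹ = (1/-6) * [[3, -3], [1, -3]].
Dividing each entry by -6 and reducing:
T⁻¹ =
[     -1/2       1/2 ]
[     -1/6       1/2 ]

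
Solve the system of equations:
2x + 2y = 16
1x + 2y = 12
x = 4, y = 4

Use elimination (row reduction):
Equation 1: 2x + 2y = 16.
Equation 2: 1x + 2y = 12.
Multiply Eq1 by 1 and Eq2 by 2: 2x + 2y = 16;  2x + 4y = 24.
Subtract: (2)y = 8, so y = 4.
Back-substitute into Eq1: 2x + 2*(4) = 16, so x = 4.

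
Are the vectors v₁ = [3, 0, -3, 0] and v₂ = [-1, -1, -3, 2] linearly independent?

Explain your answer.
Yes, linearly independent

Two vectors are linearly dependent iff one is a scalar multiple of the other.
No single scalar k satisfies v₂ = k·v₁ (the ratios of corresponding entries disagree), so v₁ and v₂ are linearly independent.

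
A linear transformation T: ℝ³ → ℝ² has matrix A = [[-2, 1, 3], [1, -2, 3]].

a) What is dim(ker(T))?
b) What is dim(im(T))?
dim(ker) = 1, dim(im) = 2

The two rows are not scalar multiples of one another (no single k satisfies row 2 = k × row 1), so they are linearly independent.
Thus rank(A) = 2.
dim(im(T)) = rank(A) = 2.
By the rank-nullity theorem applied to T: ℝ³ → ℝ², rank(A) + nullity(A) = 3 (the domain dimension), so dim(ker(T)) = 3 - 2 = 1.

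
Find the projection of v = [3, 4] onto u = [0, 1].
[0, 4]

The projection of v onto u is proj_u(v) = ((v·u) / (u·u)) · u.
v·u = (3)*(0) + (4)*(1) = 4.
u·u = (0)*(0) + (1)*(1) = 1.
coefficient = 4 / 1 = 4.
proj_u(v) = 4 · [0, 1] = [0, 4].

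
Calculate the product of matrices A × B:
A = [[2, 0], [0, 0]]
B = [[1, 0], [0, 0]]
[[2, 0], [0, 0]]

Matrix multiplication:
C[0][0] = 2×1 + 0×0 = 2
C[0][1] = 2×0 + 0×0 = 0
C[1][0] = 0×1 + 0×0 = 0
C[1][1] = 0×0 + 0×0 = 0
Result: [[2, 0], [0, 0]]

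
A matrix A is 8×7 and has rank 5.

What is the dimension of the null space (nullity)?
2

The rank-nullity theorem for an m×n matrix states:
rank(A) + nullity(A) = n (the number of columns).
Here n = 7 and rank(A) = 5, so nullity(A) = 7 - 5 = 2.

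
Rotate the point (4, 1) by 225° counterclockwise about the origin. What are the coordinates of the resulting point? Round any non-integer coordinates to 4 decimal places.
(-2.1213, -3.5355)

Rotation matrix R(θ) = [[cos θ, -sin θ], [sin θ, cos θ]]; for θ = 225°:
R = [[-√2/2, √2/2], [-√2/2, -√2/2]]
Result: R × [4, 1]ᵀ = [-√2/2·4 + (√2/2)·1, -√2/2·4 + (-√2/2)·1]ᵀ = (-2.1213, -3.5355)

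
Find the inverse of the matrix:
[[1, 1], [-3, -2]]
[[-2, -1], [3, 1]]

For [[a,b],[c,d]], inverse = (1/det)·[[d,-b],[-c,a]]
det = 1·-2 - 1·-3 = 1
Inverse = (1/1)·[[-2, -1], [3, 1]]
        = [[-2, -1], [3, 1]]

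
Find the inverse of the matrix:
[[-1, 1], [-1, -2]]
[[-2/3, -1/3], [1/3, -1/3]]

For [[a,b],[c,d]], inverse = (1/det)·[[d,-b],[-c,a]]
det = -1·-2 - 1·-1 = 3
Inverse = (1/3)·[[-2, -1], [1, -1]]
        = [[-2/3, -1/3], [1/3, -1/3]]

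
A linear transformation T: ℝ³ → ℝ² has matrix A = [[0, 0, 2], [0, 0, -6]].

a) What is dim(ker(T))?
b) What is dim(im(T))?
dim(ker) = 2, dim(im) = 1

Observe that row 2 = -3 × row 1 (so the rows are linearly dependent).
Thus rank(A) = 1 (only one linearly independent row).
dim(im(T)) = rank(A) = 1.
By the rank-nullity theorem applied to T: ℝ³ → ℝ², rank(A) + nullity(A) = 3 (the domain dimension), so dim(ker(T)) = 3 - 1 = 2.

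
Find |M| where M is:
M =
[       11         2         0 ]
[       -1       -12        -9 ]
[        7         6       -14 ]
det(M) = 2288

Expand along row 0 (cofactor expansion): det(M) = a*(e*i - f*h) - b*(d*i - f*g) + c*(d*h - e*g), where the 3×3 is [[a, b, c], [d, e, f], [g, h, i]].
Minor M_00 = (-12)*(-14) - (-9)*(6) = 168 + 54 = 222.
Minor M_01 = (-1)*(-14) - (-9)*(7) = 14 + 63 = 77.
Minor M_02 = (-1)*(6) - (-12)*(7) = -6 + 84 = 78.
det(M) = (11)*(222) - (2)*(77) + (0)*(78) = 2442 - 154 + 0 = 2288.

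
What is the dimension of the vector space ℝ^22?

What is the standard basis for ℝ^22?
Dimension = 22; standard basis = {e_1, e_2, e_3, …, e_22}

ℝ^22 is the space of 22-tuples of real numbers; its dimension is 22.
The standard basis consists of 22 vectors: e_1, e_2, e_3, …, e_22, where e_i is the vector with 1 in position i and 0 elsewhere.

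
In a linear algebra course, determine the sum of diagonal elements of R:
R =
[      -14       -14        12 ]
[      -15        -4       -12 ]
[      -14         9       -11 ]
tr(R) = -14 - 4 - 11 = -29

The trace of a square matrix is the sum of its diagonal entries.
Diagonal entries of R: R[0][0] = -14, R[1][1] = -4, R[2][2] = -11.
tr(R) = -14 - 4 - 11 = -29.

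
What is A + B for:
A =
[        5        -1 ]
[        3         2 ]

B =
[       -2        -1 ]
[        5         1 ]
A + B =
[        3        -2 ]
[        8         3 ]

Matrix addition is elementwise: (A+B)[i][j] = A[i][j] + B[i][j].
  (A+B)[0][0] = (5) + (-2) = 3
  (A+B)[0][1] = (-1) + (-1) = -2
  (A+B)[1][0] = (3) + (5) = 8
  (A+B)[1][1] = (2) + (1) = 3
A + B =
[        3        -2 ]
[        8         3 ]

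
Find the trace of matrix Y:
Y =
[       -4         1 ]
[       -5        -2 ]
tr(Y) = -4 - 2 = -6

The trace of a square matrix is the sum of its diagonal entries.
Diagonal entries of Y: Y[0][0] = -4, Y[1][1] = -2.
tr(Y) = -4 - 2 = -6.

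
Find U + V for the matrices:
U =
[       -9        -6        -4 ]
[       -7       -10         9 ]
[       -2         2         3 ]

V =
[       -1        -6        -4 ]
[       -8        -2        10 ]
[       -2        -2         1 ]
U + V =
[      -10       -12        -8 ]
[      -15       -12        19 ]
[       -4         0         4 ]

Matrix addition is elementwise: (U+V)[i][j] = U[i][j] + V[i][j].
  (U+V)[0][0] = (-9) + (-1) = -10
  (U+V)[0][1] = (-6) + (-6) = -12
  (U+V)[0][2] = (-4) + (-4) = -8
  (U+V)[1][0] = (-7) + (-8) = -15
  (U+V)[1][1] = (-10) + (-2) = -12
  (U+V)[1][2] = (9) + (10) = 19
  (U+V)[2][0] = (-2) + (-2) = -4
  (U+V)[2][1] = (2) + (-2) = 0
  (U+V)[2][2] = (3) + (1) = 4
U + V =
[      -10       -12        -8 ]
[      -15       -12        19 ]
[       -4         0         4 ]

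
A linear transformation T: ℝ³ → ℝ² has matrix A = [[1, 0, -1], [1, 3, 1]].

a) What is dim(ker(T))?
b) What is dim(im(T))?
dim(ker) = 1, dim(im) = 2

The two rows are not scalar multiples of one another (no single k satisfies row 2 = k × row 1), so they are linearly independent.
Thus rank(A) = 2.
dim(im(T)) = rank(A) = 2.
By the rank-nullity theorem applied to T: ℝ³ → ℝ², rank(A) + nullity(A) = 3 (the domain dimension), so dim(ker(T)) = 3 - 2 = 1.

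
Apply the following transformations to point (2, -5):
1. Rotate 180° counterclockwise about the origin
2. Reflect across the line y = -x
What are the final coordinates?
(-5, 2)

Step 1: Rotate 180° → (-2, 5)
Step 2: Reflect across the line y = -x → (-5, 2)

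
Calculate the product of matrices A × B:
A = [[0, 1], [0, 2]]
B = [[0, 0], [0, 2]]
[[0, 2], [0, 4]]

Matrix multiplication:
C[0][0] = 0×0 + 1×0 = 0
C[0][1] = 0×0 + 1×2 = 2
C[1][0] = 0×0 + 2×0 = 0
C[1][1] = 0×0 + 2×2 = 4
Result: [[0, 2], [0, 4]]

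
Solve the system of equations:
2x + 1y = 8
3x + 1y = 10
x = 2, y = 4

Use elimination (row reduction):
Equation 1: 2x + 1y = 8.
Equation 2: 3x + 1y = 10.
Multiply Eq1 by 3 and Eq2 by 2: 6x + 3y = 24;  6x + 2y = 20.
Subtract: (-1)y = -4, so y = 4.
Back-substitute into Eq1: 2x + 1*(4) = 8, so x = 2.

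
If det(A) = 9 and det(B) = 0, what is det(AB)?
0

Use the multiplicative property of determinants: det(AB) = det(A)*det(B).
det(AB) = (9)*(0) = 0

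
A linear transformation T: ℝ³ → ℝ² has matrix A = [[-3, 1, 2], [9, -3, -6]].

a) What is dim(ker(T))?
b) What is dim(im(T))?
dim(ker) = 2, dim(im) = 1

Observe that row 2 = -3 × row 1 (so the rows are linearly dependent).
Thus rank(A) = 1 (only one linearly independent row).
dim(im(T)) = rank(A) = 1.
By the rank-nullity theorem applied to T: ℝ³ → ℝ², rank(A) + nullity(A) = 3 (the domain dimension), so dim(ker(T)) = 3 - 1 = 2.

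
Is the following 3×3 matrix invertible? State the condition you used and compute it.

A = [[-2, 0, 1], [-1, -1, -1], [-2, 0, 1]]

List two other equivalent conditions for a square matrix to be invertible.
No, not invertible; det(A) = 0 (two rows are equal, so the rows are linearly dependent). Equivalent conditions (failing for this A): rank(A) < 3; Ax = 0 has non-trivial solutions; 0 is an eigenvalue; the columns are linearly dependent.

To check invertibility, compute det(A).
In this matrix, row 0 and the last row are identical, so one row is a scalar multiple of another and the rows are linearly dependent.
A matrix with linearly dependent rows has det = 0 and is not invertible.
Equivalent failed conditions:
- rank(A) < 3.
- Ax = 0 has non-trivial solutions.
- 0 is an eigenvalue.
- The columns are linearly dependent.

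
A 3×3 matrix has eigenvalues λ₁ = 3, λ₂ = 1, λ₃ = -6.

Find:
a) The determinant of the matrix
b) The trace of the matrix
det = -18, trace = -2

Two standard eigenvalue identities:
- det(A) equals the product of the eigenvalues (counted with multiplicity).
- trace(A) equals the sum of the eigenvalues.
det(A) = (3)*(1)*(-6) = -18.
trace(A) = 3 + 1 - 6 = -2.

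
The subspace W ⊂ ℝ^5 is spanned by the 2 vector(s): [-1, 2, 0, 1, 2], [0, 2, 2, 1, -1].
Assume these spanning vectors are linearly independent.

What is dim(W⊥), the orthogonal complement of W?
dim(W⊥) = 3

For any subspace W of ℝ^n, dim(W) + dim(W⊥) = n (the whole-space dimension).
Here the given 2 vectors are linearly independent, so dim(W) = 2.
Thus dim(W⊥) = n - dim(W) = 5 - 2 = 3.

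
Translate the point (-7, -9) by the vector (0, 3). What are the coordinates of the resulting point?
(-7, -6)

Translation by (0, 3):
x' = -7 + 0 = -7
y' = -9 + 3 = -6
Homogeneous matrix: [[1, 0, 0], [0, 1, 3], [0, 0, 1]]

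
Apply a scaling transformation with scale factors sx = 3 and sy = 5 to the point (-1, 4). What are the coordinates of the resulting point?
(-3, 20)

Scaling matrix:
[[3, 0], [0, 5]]
Result: (-1 × 3, 4 × 5) = (-3, 20)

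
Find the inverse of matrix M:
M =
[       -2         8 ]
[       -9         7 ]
det(M) = 58
M⁻¹ =
[     7/58     -4/29 ]
[     9/58     -1/29 ]

For a 2×2 matrix M = [[a, b], [c, d]] with det(M) ≠ 0, M⁻¹ = (1/det(M)) * [[d, -b], [-c, a]].
det(M) = (-2)*(7) - (8)*(-9) = -14 + 72 = 58.
M⁻¹ = (1/58) * [[7, -8], [9, -2]].
Dividing each entry by 58 and reducing:
M⁻¹ =
[     7/58     -4/29 ]
[     9/58     -1/29 ]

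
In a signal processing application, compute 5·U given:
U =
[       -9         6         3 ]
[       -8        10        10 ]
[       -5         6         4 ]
5U =
[      -45        30        15 ]
[      -40        50        50 ]
[      -25        30        20 ]

Scalar multiplication is elementwise: (5U)[i][j] = 5 * U[i][j].
  (5U)[0][0] = 5 * (-9) = -45
  (5U)[0][1] = 5 * (6) = 30
  (5U)[0][2] = 5 * (3) = 15
  (5U)[1][0] = 5 * (-8) = -40
  (5U)[1][1] = 5 * (10) = 50
  (5U)[1][2] = 5 * (10) = 50
  (5U)[2][0] = 5 * (-5) = -25
  (5U)[2][1] = 5 * (6) = 30
  (5U)[2][2] = 5 * (4) = 20
5U =
[      -45        30        15 ]
[      -40        50        50 ]
[      -25        30        20 ]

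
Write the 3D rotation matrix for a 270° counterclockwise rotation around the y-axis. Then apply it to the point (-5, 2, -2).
R = [[0, 0, -1], [0, 1, 0], [1, 0, 0]]; R·(-5, 2, -2) = (2, 2, -5)

Rotation matrix for 270° around y-axis:
cos(270°) = 0, sin(270°) = -1
R = [[0, 0, -1], [0, 1, 0], [1, 0, 0]]
Apply to (-5, 2, -2): R·[-5, 2, -2]ᵀ = (2, 2, -5)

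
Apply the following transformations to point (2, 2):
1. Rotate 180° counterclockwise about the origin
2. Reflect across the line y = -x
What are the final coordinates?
(2, 2)

Step 1: Rotate 180° → (-2, -2)
Step 2: Reflect across the line y = -x → (2, 2)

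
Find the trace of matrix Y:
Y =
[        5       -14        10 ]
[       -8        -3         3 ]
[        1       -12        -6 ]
tr(Y) = 5 - 3 - 6 = -4

The trace of a square matrix is the sum of its diagonal entries.
Diagonal entries of Y: Y[0][0] = 5, Y[1][1] = -3, Y[2][2] = -6.
tr(Y) = 5 - 3 - 6 = -4.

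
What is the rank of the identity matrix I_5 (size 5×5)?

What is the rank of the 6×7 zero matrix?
rank(I_5) = 5, rank(0) = 0

The identity I_5 has 5 columns that are the standard basis vectors e_1, …, e_5. These are linearly independent, so all 5 columns are pivots and rank(I_5) = 5.
The 6×7 zero matrix has every entry zero, so every row is the zero row and there are no pivots; rank(0) = 0.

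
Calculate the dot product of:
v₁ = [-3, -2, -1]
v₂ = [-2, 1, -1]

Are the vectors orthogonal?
5, No

The dot product is the sum of products of corresponding components.
v₁·v₂ = (-3)*(-2) + (-2)*(1) + (-1)*(-1) = 6 - 2 + 1 = 5.
Two vectors are orthogonal iff their dot product is 0; here the dot product is 5, so the vectors are not orthogonal.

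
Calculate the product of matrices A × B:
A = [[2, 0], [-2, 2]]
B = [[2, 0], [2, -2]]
[[4, 0], [0, -4]]

Matrix multiplication:
C[0][0] = 2×2 + 0×2 = 4
C[0][1] = 2×0 + 0×-2 = 0
C[1][0] = -2×2 + 2×2 = 0
C[1][1] = -2×0 + 2×-2 = -4
Result: [[4, 0], [0, -4]]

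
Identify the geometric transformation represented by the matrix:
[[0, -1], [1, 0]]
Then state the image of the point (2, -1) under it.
rotation by 90° counterclockwise; image of (2, -1) is (1, 2)

This matches the form [[cos θ, -sin θ], [sin θ, cos θ]] of a rotation matrix; reading off cos θ and sin θ gives the angle.
The matrix [[0, -1], [1, 0]] represents: rotation by 90° counterclockwise.
Applying it to (2, -1): [0·2 + -1·-1, 1·2 + 0·-1] = (1, 2).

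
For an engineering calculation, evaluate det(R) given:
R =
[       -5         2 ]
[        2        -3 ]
det(R) = 11

For a 2×2 matrix [[a, b], [c, d]], det = a*d - b*c.
det(R) = (-5)*(-3) - (2)*(2) = 15 - 4 = 11.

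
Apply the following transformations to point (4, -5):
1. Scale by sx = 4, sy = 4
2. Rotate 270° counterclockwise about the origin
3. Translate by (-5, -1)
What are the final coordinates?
(-25, -17)

Step 1: Scale → (16, -20)
Step 2: Rotate 270° → (-20, -16)
Step 3: Translate → (-25, -17)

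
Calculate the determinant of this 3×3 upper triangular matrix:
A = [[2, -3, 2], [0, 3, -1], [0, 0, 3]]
18

The determinant of a triangular matrix is the product of its diagonal entries (the off-diagonal entries above the diagonal do not affect it).
det(A) = (2) * (3) * (3) = 18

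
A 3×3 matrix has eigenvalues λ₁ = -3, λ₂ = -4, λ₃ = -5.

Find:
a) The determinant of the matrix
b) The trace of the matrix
det = -60, trace = -12

Two standard eigenvalue identities:
- det(A) equals the product of the eigenvalues (counted with multiplicity).
- trace(A) equals the sum of the eigenvalues.
det(A) = (-3)*(-4)*(-5) = -60.
trace(A) = -3 - 4 - 5 = -12.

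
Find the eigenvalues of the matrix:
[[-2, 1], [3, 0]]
λ = -3 and λ = 1

Characteristic equation: det(A - λI) = 0
λ² - (trace)λ + (det) = 0
λ² - (-2)λ + (-3) = 0
λ² + 2λ - 3 = 0
Solving: λ = -3, 1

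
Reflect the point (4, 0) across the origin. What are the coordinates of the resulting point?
(-4, 0)

Reflection across origin: (4, 0) → (-4, 0)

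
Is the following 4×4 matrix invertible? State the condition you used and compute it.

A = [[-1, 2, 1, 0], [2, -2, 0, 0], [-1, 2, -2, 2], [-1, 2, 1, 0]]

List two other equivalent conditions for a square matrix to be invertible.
No, not invertible; det(A) = 0 (two rows are equal, so the rows are linearly dependent). Equivalent conditions (failing for this A): rank(A) < 4; Ax = 0 has non-trivial solutions; 0 is an eigenvalue; the columns are linearly dependent.

To check invertibility, compute det(A).
In this matrix, row 0 and the last row are identical, so one row is a scalar multiple of another and the rows are linearly dependent.
A matrix with linearly dependent rows has det = 0 and is not invertible.
Equivalent failed conditions:
- rank(A) < 4.
- Ax = 0 has non-trivial solutions.
- 0 is an eigenvalue.
- The columns are linearly dependent.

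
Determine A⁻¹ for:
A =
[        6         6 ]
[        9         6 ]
det(A) = -18
A⁻¹ =
[     -1/3       1/3 ]
[      1/2      -1/3 ]

For a 2×2 matrix A = [[a, b], [c, d]] with det(A) ≠ 0, A⁻¹ = (1/det(A)) * [[d, -b], [-c, a]].
det(A) = (6)*(6) - (6)*(9) = 36 - 54 = -18.
A⁻¹ = (1/-18) * [[6, -6], [-9, 6]].
Dividing each entry by -18 and reducing:
A⁻¹ =
[     -1/3       1/3 ]
[      1/2      -1/3 ]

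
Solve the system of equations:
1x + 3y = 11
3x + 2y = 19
x = 5, y = 2

Use elimination (row reduction):
Equation 1: 1x + 3y = 11.
Equation 2: 3x + 2y = 19.
Multiply Eq1 by 3 and Eq2 by 1: 3x + 9y = 33;  3x + 2y = 19.
Subtract: (-7)y = -14, so y = 2.
Back-substitute into Eq1: 1x + 3*(2) = 11, so x = 5.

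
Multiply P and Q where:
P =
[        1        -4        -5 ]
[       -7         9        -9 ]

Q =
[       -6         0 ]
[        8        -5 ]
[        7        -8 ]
PQ =
[      -73        60 ]
[       51        27 ]

Matrix multiplication: (PQ)[i][j] = sum over k of P[i][k] * Q[k][j].
  (PQ)[0][0] = (1)*(-6) + (-4)*(8) + (-5)*(7) = -73
  (PQ)[0][1] = (1)*(0) + (-4)*(-5) + (-5)*(-8) = 60
  (PQ)[1][0] = (-7)*(-6) + (9)*(8) + (-9)*(7) = 51
  (PQ)[1][1] = (-7)*(0) + (9)*(-5) + (-9)*(-8) = 27
PQ =
[      -73        60 ]
[       51        27 ]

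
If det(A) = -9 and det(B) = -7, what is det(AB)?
63

Use the multiplicative property of determinants: det(AB) = det(A)*det(B).
det(AB) = (-9)*(-7) = 63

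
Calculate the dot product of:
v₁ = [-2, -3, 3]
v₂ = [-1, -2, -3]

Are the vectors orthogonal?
-1, No

The dot product is the sum of products of corresponding components.
v₁·v₂ = (-2)*(-1) + (-3)*(-2) + (3)*(-3) = 2 + 6 - 9 = -1.
Two vectors are orthogonal iff their dot product is 0; here the dot product is -1, so the vectors are not orthogonal.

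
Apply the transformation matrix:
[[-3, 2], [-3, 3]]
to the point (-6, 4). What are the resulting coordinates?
(26, 30)

Matrix multiplication:
[[-3, 2], [-3, 3]] × [-6, 4]ᵀ
= [-3×-6 + 2×4, -3×-6 + 3×4]ᵀ
= [26.0000, 30.0000]ᵀ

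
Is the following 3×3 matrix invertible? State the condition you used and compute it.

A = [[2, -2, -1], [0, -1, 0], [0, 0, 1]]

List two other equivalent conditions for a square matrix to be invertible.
Yes, invertible; det(A) = -2 ≠ 0. Equivalent conditions: rank(A) = 3; Ax = 0 has only the trivial solution; 0 is not an eigenvalue; the columns of A are linearly independent.

To check invertibility, compute det(A).
The given matrix is triangular, so det(A) equals the product of its diagonal entries = -2 ≠ 0.
Since det(A) ≠ 0, A is invertible.
Equivalent conditions for a square matrix A to be invertible:
- rank(A) = 3 (full rank).
- The homogeneous system Ax = 0 has only the trivial solution x = 0.
- 0 is not an eigenvalue of A.
- The columns (equivalently rows) of A are linearly independent.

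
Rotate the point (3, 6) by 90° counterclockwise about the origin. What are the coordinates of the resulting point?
(-6, 3)

Rotation matrix R(θ) = [[cos θ, -sin θ], [sin θ, cos θ]]; for θ = 90°:
R = [[0, -1], [1, 0]]
Result: R × [3, 6]ᵀ = [0·3 + (-1)·6, 1·3 + (0)·6]ᵀ = (-6, 3)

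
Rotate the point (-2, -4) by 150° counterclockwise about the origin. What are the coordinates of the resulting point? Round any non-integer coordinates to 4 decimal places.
(3.7321, 2.4641)

Rotation matrix R(θ) = [[cos θ, -sin θ], [sin θ, cos θ]]; for θ = 150°:
R = [[-√3/2, -1/2], [1/2, -√3/2]]
Result: R × [-2, -4]ᵀ = [-√3/2·-2 + (-1/2)·-4, 1/2·-2 + (-√3/2)·-4]ᵀ = (3.7321, 2.4641)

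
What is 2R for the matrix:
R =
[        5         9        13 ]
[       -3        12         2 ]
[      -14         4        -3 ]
2R =
[       10        18        26 ]
[       -6        24         4 ]
[      -28         8        -6 ]

Scalar multiplication is elementwise: (2R)[i][j] = 2 * R[i][j].
  (2R)[0][0] = 2 * (5) = 10
  (2R)[0][1] = 2 * (9) = 18
  (2R)[0][2] = 2 * (13) = 26
  (2R)[1][0] = 2 * (-3) = -6
  (2R)[1][1] = 2 * (12) = 24
  (2R)[1][2] = 2 * (2) = 4
  (2R)[2][0] = 2 * (-14) = -28
  (2R)[2][1] = 2 * (4) = 8
  (2R)[2][2] = 2 * (-3) = -6
2R =
[       10        18        26 ]
[       -6        24         4 ]
[      -28         8        -6 ]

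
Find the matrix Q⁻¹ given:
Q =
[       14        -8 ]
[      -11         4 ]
det(Q) = -32
Q⁻¹ =
[     -1/8      -1/4 ]
[   -11/32     -7/16 ]

For a 2×2 matrix Q = [[a, b], [c, d]] with det(Q) ≠ 0, Q⁻¹ = (1/det(Q)) * [[d, -b], [-c, a]].
det(Q) = (14)*(4) - (-8)*(-11) = 56 - 88 = -32.
Q⁻¹ = (1/-32) * [[4, 8], [11, 14]].
Dividing each entry by -32 and reducing:
Q⁻¹ =
[     -1/8      -1/4 ]
[   -11/32     -7/16 ]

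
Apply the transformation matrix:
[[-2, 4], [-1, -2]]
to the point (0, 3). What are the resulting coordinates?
(12, -6)

Matrix multiplication:
[[-2, 4], [-1, -2]] × [0, 3]ᵀ
= [-2×0 + 4×3, -1×0 + -2×3]ᵀ
= [12.0000, -6.0000]ᵀ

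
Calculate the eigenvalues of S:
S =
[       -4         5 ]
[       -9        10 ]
λ = 1, 5

Solve det(S - λI) = 0. For a 2×2 matrix the characteristic equation is λ² - (trace)λ + det = 0.
trace(S) = a + d = -4 + 10 = 6.
det(S) = a*d - b*c = (-4)*(10) - (5)*(-9) = -40 + 45 = 5.
Characteristic equation: λ² - (6)λ + (5) = 0.
Discriminant = (6)² - 4*(5) = 36 - 20 = 16.
λ = (6 ± √16) / 2 = (6 ± 4) / 2 = 1, 5.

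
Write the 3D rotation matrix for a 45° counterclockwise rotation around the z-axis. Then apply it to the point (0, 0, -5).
R = [[√2/2, -√2/2, 0], [√2/2, √2/2, 0], [0, 0, 1]]; R·(0, 0, -5) = (0, 0, -5)

Rotation matrix for 45° around z-axis:
cos(45°) = √2/2, sin(45°) = √2/2
R = [[√2/2, -√2/2, 0], [√2/2, √2/2, 0], [0, 0, 1]]
Apply to (0, 0, -5): R·[0, 0, -5]ᵀ = (0, 0, -5)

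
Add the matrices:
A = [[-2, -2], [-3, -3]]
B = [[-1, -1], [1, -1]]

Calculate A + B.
[[-3, -3], [-2, -4]]

Add corresponding elements:
(-2)+(-1)=-3
(-2)+(-1)=-3
(-3)+(1)=-2
(-3)+(-1)=-4
A + B = [[-3, -3], [-2, -4]]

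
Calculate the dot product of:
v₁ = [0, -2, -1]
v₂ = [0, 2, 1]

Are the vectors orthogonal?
-5, No

The dot product is the sum of products of corresponding components.
v₁·v₂ = (0)*(0) + (-2)*(2) + (-1)*(1) = 0 - 4 - 1 = -5.
Two vectors are orthogonal iff their dot product is 0; here the dot product is -5, so the vectors are not orthogonal.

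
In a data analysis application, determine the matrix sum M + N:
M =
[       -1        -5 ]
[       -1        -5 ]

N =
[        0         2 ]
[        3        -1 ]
M + N =
[       -1        -3 ]
[        2        -6 ]

Matrix addition is elementwise: (M+N)[i][j] = M[i][j] + N[i][j].
  (M+N)[0][0] = (-1) + (0) = -1
  (M+N)[0][1] = (-5) + (2) = -3
  (M+N)[1][0] = (-1) + (3) = 2
  (M+N)[1][1] = (-5) + (-1) = -6
M + N =
[       -1        -3 ]
[        2        -6 ]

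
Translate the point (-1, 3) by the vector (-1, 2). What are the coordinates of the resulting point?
(-2, 5)

Translation by (-1, 2):
x' = -1 + -1 = -2
y' = 3 + 2 = 5
Homogeneous matrix: [[1, 0, -1], [0, 1, 2], [0, 0, 1]]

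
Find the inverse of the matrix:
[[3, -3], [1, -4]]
[[4/9, -1/3], [1/9, -1/3]]

For [[a,b],[c,d]], inverse = (1/det)·[[d,-b],[-c,a]]
det = 3·-4 - -3·1 = -9
Inverse = (1/-9)·[[-4, 3], [-1, 3]]
        = [[4/9, -1/3], [1/9, -1/3]]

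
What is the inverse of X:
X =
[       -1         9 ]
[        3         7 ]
det(X) = -34
X⁻¹ =
[    -7/34      9/34 ]
[     3/34      1/34 ]

For a 2×2 matrix X = [[a, b], [c, d]] with det(X) ≠ 0, X⁻¹ = (1/det(X)) * [[d, -b], [-c, a]].
det(X) = (-1)*(7) - (9)*(3) = -7 - 27 = -34.
X⁻¹ = (1/-34) * [[7, -9], [-3, -1]].
Dividing each entry by -34 and reducing:
X⁻¹ =
[    -7/34      9/34 ]
[     3/34      1/34 ]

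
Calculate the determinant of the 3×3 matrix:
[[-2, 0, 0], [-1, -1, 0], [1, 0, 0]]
0

Expansion along first row:
det = -2·det([[-1,0],[0,0]]) - 0·det([[-1,0],[1,0]]) + 0·det([[-1,-1],[1,0]])
    = -2·(-1·0 - 0·0) - 0·(-1·0 - 0·1) + 0·(-1·0 - -1·1)
    = -2·0 - 0·0 + 0·1
    = 0 + 0 + 0 = 0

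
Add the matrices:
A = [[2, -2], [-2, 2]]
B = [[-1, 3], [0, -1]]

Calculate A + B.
[[1, 1], [-2, 1]]

Add corresponding elements:
(2)+(-1)=1
(-2)+(3)=1
(-2)+(0)=-2
(2)+(-1)=1
A + B = [[1, 1], [-2, 1]]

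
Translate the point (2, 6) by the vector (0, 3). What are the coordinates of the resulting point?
(2, 9)

Translation by (0, 3):
x' = 2 + 0 = 2
y' = 6 + 3 = 9
Homogeneous matrix: [[1, 0, 0], [0, 1, 3], [0, 0, 1]]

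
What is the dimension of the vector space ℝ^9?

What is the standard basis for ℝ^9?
Dimension = 9; standard basis = {e_1, e_2, e_3, …, e_9}

ℝ^9 is the space of 9-tuples of real numbers; its dimension is 9.
The standard basis consists of 9 vectors: e_1, e_2, e_3, …, e_9, where e_i is the vector with 1 in position i and 0 elsewhere.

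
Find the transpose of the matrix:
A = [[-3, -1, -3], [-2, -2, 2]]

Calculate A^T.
[[-3, -2], [-1, -2], [-3, 2]]

The transpose sends entry (i,j) to (j,i); rows become columns.
Row 0 of A: [-3, -1, -3] -> column 0 of A^T.
Row 1 of A: [-2, -2, 2] -> column 1 of A^T.
A^T = [[-3, -2], [-1, -2], [-3, 2]]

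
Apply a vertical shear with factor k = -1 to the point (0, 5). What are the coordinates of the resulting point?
(0, 5)

Shear matrix for vertical shear with factor k = -1:
[[1, 0], [-1, 1]]
Result: (0, 5) → (0, 5)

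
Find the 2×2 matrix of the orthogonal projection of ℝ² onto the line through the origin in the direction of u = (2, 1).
[[4/5, 2/5], [2/5, 1/5]]

The orthogonal projection onto the line spanned by a nonzero vector u = (a, b) has matrix P = (u uᵀ) / (uᵀ u) = (1/(a² + b²)) · [[a², ab], [ab, b²]].
Here u = (2, 1), so a² + b² = 4 + 1 = 5.
P = (1/5) · [[4, 2], [2, 1]] = [[4/5, 2/5], [2/5, 1/5]].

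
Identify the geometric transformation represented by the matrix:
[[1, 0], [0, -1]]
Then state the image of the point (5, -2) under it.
reflection across the x-axis; image of (5, -2) is (5, 2)

This is a symmetric orthogonal matrix with determinant -1, which characterizes a reflection in ℝ².
The matrix [[1, 0], [0, -1]] represents: reflection across the x-axis.
Applying it to (5, -2): [1·5 + 0·-2, 0·5 + -1·-2] = (5, 2).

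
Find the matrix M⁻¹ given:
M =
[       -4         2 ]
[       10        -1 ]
det(M) = -16
M⁻¹ =
[     1/16       1/8 ]
[      5/8       1/4 ]

For a 2×2 matrix M = [[a, b], [c, d]] with det(M) ≠ 0, M⁻¹ = (1/det(M)) * [[d, -b], [-c, a]].
det(M) = (-4)*(-1) - (2)*(10) = 4 - 20 = -16.
M⁻¹ = (1/-16) * [[-1, -2], [-10, -4]].
Dividing each entry by -16 and reducing:
M⁻¹ =
[     1/16       1/8 ]
[      5/8       1/4 ]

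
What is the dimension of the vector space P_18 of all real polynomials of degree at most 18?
Dimension = 19

A polynomial of degree at most 18 can be written as a₀ + a₁x + a₂x² + … + a_18x^18, with 19 free coefficients a₀, …, a_18.
The set {1, x, x², …, x^18} is a basis: it spans P_18 (every such polynomial is a linear combination of these) and is linearly independent (a polynomial is zero iff all its coefficients are zero).
Therefore dim(P_18) = 18 + 1 = 19.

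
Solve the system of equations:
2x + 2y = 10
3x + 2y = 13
x = 3, y = 2

Use elimination (row reduction):
Equation 1: 2x + 2y = 10.
Equation 2: 3x + 2y = 13.
Multiply Eq1 by 3 and Eq2 by 2: 6x + 6y = 30;  6x + 4y = 26.
Subtract: (-2)y = -4, so y = 2.
Back-substitute into Eq1: 2x + 2*(2) = 10, so x = 3.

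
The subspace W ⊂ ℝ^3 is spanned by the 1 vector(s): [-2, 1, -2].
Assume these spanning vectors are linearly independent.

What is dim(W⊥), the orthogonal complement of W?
dim(W⊥) = 2

For any subspace W of ℝ^n, dim(W) + dim(W⊥) = n (the whole-space dimension).
Here the given 1 vectors are linearly independent, so dim(W) = 1.
Thus dim(W⊥) = n - dim(W) = 3 - 1 = 2.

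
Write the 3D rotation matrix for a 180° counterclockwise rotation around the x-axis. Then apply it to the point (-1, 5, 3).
R = [[1, 0, 0], [0, -1, 0], [0, 0, -1]]; R·(-1, 5, 3) = (-1, -5, -3)

Rotation matrix for 180° around x-axis:
cos(180°) = -1, sin(180°) = 0
R = [[1, 0, 0], [0, -1, 0], [0, 0, -1]]
Apply to (-1, 5, 3): R·[-1, 5, 3]ᵀ = (-1, -5, -3)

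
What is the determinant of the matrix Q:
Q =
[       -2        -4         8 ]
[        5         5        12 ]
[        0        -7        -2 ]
det(Q) = -468

Expand along row 0 (cofactor expansion): det(Q) = a*(e*i - f*h) - b*(d*i - f*g) + c*(d*h - e*g), where the 3×3 is [[a, b, c], [d, e, f], [g, h, i]].
Minor M_00 = (5)*(-2) - (12)*(-7) = -10 + 84 = 74.
Minor M_01 = (5)*(-2) - (12)*(0) = -10 - 0 = -10.
Minor M_02 = (5)*(-7) - (5)*(0) = -35 - 0 = -35.
det(Q) = (-2)*(74) - (-4)*(-10) + (8)*(-35) = -148 - 40 - 280 = -468.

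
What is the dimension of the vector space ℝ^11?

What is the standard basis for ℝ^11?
Dimension = 11; standard basis = {e_1, e_2, e_3, …, e_11}

ℝ^11 is the space of 11-tuples of real numbers; its dimension is 11.
The standard basis consists of 11 vectors: e_1, e_2, e_3, …, e_11, where e_i is the vector with 1 in position i and 0 elsewhere.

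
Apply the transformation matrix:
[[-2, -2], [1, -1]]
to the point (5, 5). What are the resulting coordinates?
(-20, 0)

Matrix multiplication:
[[-2, -2], [1, -1]] × [5, 5]ᵀ
= [-2×5 + -2×5, 1×5 + -1×5]ᵀ
= [-20.0000, 0.0000]ᵀ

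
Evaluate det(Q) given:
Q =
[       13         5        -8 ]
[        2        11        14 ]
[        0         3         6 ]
det(Q) = 204

Expand along row 0 (cofactor expansion): det(Q) = a*(e*i - f*h) - b*(d*i - f*g) + c*(d*h - e*g), where the 3×3 is [[a, b, c], [d, e, f], [g, h, i]].
Minor M_00 = (11)*(6) - (14)*(3) = 66 - 42 = 24.
Minor M_01 = (2)*(6) - (14)*(0) = 12 - 0 = 12.
Minor M_02 = (2)*(3) - (11)*(0) = 6 - 0 = 6.
det(Q) = (13)*(24) - (5)*(12) + (-8)*(6) = 312 - 60 - 48 = 204.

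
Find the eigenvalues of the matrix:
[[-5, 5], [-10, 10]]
λ = 0 and λ = 5

Characteristic equation: det(A - λI) = 0
λ² - (trace)λ + (det) = 0
λ² - (5)λ + (0) = 0
λ² - 5λ + 0 = 0
Solving: λ = 0, 5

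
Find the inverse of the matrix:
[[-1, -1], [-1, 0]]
[[0, -1], [-1, 1]]

For [[a,b],[c,d]], inverse = (1/det)·[[d,-b],[-c,a]]
det = -1·0 - -1·-1 = -1
Inverse = (1/-1)·[[0, 1], [1, -1]]
        = [[0, -1], [-1, 1]]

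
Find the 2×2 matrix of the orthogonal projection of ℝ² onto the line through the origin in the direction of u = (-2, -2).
[[1/2, 1/2], [1/2, 1/2]]

The orthogonal projection onto the line spanned by a nonzero vector u = (a, b) has matrix P = (u uᵀ) / (uᵀ u) = (1/(a² + b²)) · [[a², ab], [ab, b²]].
Here u = (-2, -2), so a² + b² = 4 + 4 = 8.
P = (1/8) · [[4, 4], [4, 4]] = [[1/2, 1/2], [1/2, 1/2]].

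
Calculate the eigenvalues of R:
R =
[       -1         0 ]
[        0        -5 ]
λ = -5, -1

Solve det(R - λI) = 0. For a 2×2 matrix the characteristic equation is λ² - (trace)λ + det = 0.
trace(R) = a + d = -1 - 5 = -6.
det(R) = a*d - b*c = (-1)*(-5) - (0)*(0) = 5 - 0 = 5.
Characteristic equation: λ² - (-6)λ + (5) = 0.
Discriminant = (-6)² - 4*(5) = 36 - 20 = 16.
λ = (-6 ± √16) / 2 = (-6 ± 4) / 2 = -5, -1.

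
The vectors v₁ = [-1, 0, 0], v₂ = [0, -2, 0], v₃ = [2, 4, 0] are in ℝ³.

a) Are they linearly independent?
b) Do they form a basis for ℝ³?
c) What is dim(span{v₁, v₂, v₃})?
Not independent, not a basis, dim(span) = 2

Check whether v₃ can be written as a linear combination of v₁ and v₂.
v₃ = (-2)·v₁ + (-2)·v₂ = [2, 4, 0], so the three vectors are linearly dependent.
Thus they do not form a basis for ℝ³, and dim(span{v₁, v₂, v₃}) = 2 (spanned by v₁ and v₂).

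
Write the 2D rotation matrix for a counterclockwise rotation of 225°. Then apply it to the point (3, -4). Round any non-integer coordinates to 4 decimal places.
R = [[-√2/2, √2/2], [-√2/2, -√2/2]]; R·(3, -4) = (-4.9497, 0.7071)

Rotation matrix formula: R(θ) = [[cos θ, -sin θ], [sin θ, cos θ]]
For θ = 225°:
cos(225°) = -√2/2
sin(225°) = -√2/2
R = [[-√2/2, √2/2], [-√2/2, -√2/2]]
Apply to (3, -4): [-√2/2·3 + (√2/2)·-4, -√2/2·3 + -√2/2·-4] = (-4.9497, 0.7071)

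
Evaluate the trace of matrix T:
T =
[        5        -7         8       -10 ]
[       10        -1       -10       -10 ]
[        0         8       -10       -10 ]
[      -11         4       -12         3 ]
tr(T) = 5 - 1 - 10 + 3 = -3

The trace of a square matrix is the sum of its diagonal entries.
Diagonal entries of T: T[0][0] = 5, T[1][1] = -1, T[2][2] = -10, T[3][3] = 3.
tr(T) = 5 - 1 - 10 + 3 = -3.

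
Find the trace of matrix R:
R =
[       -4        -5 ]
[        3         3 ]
tr(R) = -4 + 3 = -1

The trace of a square matrix is the sum of its diagonal entries.
Diagonal entries of R: R[0][0] = -4, R[1][1] = 3.
tr(R) = -4 + 3 = -1.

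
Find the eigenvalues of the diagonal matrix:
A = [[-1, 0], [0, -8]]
λ₁ = -1, λ₂ = -8

The characteristic polynomial of A is det(A - λI) = (-1 - λ)(-8 - λ) = 0.
The roots are λ = -1 and λ = -8, so the eigenvalues are the diagonal entries.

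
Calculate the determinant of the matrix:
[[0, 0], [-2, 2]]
0

For a 2×2 matrix [[a, b], [c, d]], det = ad - bc
det = (0)(2) - (0)(-2) = 0 - 0 = 0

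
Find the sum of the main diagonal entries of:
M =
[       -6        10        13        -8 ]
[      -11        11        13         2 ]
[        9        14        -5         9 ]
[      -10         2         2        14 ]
tr(M) = -6 + 11 - 5 + 14 = 14

The trace of a square matrix is the sum of its diagonal entries.
Diagonal entries of M: M[0][0] = -6, M[1][1] = 11, M[2][2] = -5, M[3][3] = 14.
tr(M) = -6 + 11 - 5 + 14 = 14.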